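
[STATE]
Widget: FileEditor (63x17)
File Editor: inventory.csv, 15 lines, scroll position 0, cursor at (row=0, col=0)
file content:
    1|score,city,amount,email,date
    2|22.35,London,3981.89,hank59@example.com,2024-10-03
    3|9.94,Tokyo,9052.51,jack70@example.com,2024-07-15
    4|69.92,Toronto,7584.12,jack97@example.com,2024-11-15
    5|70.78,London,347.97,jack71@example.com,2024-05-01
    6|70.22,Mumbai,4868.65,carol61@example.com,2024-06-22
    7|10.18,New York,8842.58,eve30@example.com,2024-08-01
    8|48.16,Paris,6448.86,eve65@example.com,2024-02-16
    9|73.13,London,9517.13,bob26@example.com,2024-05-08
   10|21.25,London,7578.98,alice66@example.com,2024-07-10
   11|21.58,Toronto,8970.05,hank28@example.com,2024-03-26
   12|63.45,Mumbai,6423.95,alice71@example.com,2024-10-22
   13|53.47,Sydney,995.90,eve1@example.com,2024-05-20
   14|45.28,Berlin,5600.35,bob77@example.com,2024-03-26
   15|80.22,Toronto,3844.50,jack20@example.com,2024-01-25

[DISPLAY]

█core,city,amount,email,date                                  ▲
22.35,London,3981.89,hank59@example.com,2024-10-03            █
9.94,Tokyo,9052.51,jack70@example.com,2024-07-15              ░
69.92,Toronto,7584.12,jack97@example.com,2024-11-15           ░
70.78,London,347.97,jack71@example.com,2024-05-01             ░
70.22,Mumbai,4868.65,carol61@example.com,2024-06-22           ░
10.18,New York,8842.58,eve30@example.com,2024-08-01           ░
48.16,Paris,6448.86,eve65@example.com,2024-02-16              ░
73.13,London,9517.13,bob26@example.com,2024-05-08             ░
21.25,London,7578.98,alice66@example.com,2024-07-10           ░
21.58,Toronto,8970.05,hank28@example.com,2024-03-26           ░
63.45,Mumbai,6423.95,alice71@example.com,2024-10-22           ░
53.47,Sydney,995.90,eve1@example.com,2024-05-20               ░
45.28,Berlin,5600.35,bob77@example.com,2024-03-26             ░
80.22,Toronto,3844.50,jack20@example.com,2024-01-25           ░
                                                              ░
                                                              ▼


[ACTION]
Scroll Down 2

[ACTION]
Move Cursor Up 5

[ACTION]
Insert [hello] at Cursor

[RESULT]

hello█core,city,amount,email,date                             ▲
22.35,London,3981.89,hank59@example.com,2024-10-03            █
9.94,Tokyo,9052.51,jack70@example.com,2024-07-15              ░
69.92,Toronto,7584.12,jack97@example.com,2024-11-15           ░
70.78,London,347.97,jack71@example.com,2024-05-01             ░
70.22,Mumbai,4868.65,carol61@example.com,2024-06-22           ░
10.18,New York,8842.58,eve30@example.com,2024-08-01           ░
48.16,Paris,6448.86,eve65@example.com,2024-02-16              ░
73.13,London,9517.13,bob26@example.com,2024-05-08             ░
21.25,London,7578.98,alice66@example.com,2024-07-10           ░
21.58,Toronto,8970.05,hank28@example.com,2024-03-26           ░
63.45,Mumbai,6423.95,alice71@example.com,2024-10-22           ░
53.47,Sydney,995.90,eve1@example.com,2024-05-20               ░
45.28,Berlin,5600.35,bob77@example.com,2024-03-26             ░
80.22,Toronto,3844.50,jack20@example.com,2024-01-25           ░
                                                              ░
                                                              ▼


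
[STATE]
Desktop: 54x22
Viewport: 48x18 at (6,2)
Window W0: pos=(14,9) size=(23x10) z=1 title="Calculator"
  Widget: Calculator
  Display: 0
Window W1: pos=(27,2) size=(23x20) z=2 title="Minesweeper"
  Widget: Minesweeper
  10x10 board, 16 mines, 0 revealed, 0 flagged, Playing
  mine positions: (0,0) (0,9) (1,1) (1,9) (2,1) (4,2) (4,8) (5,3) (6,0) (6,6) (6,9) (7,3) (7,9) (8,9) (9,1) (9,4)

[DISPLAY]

                     ┏━━━━━━━━━━━━━━━━━━━━━┓    
                     ┃ Minesweeper         ┃    
                     ┠─────────────────────┨    
                     ┃■■■■■■■■■■           ┃    
                     ┃■■■■■■■■■■           ┃    
                     ┃■■■■■■■■■■           ┃    
                     ┃■■■■■■■■■■           ┃    
        ┏━━━━━━━━━━━━┃■■■■■■■■■■           ┃    
        ┃ Calculator ┃■■■■■■■■■■           ┃    
        ┠────────────┃■■■■■■■■■■           ┃    
        ┃            ┃■■■■■■■■■■           ┃    
        ┃┌───┬───┬───┃■■■■■■■■■■           ┃    
        ┃│ 7 │ 8 │ 9 ┃■■■■■■■■■■           ┃    
        ┃├───┼───┼───┃                     ┃    
        ┃│ 4 │ 5 │ 6 ┃                     ┃    
        ┃└───┴───┴───┃                     ┃    
        ┗━━━━━━━━━━━━┃                     ┃    
                     ┃                     ┃    


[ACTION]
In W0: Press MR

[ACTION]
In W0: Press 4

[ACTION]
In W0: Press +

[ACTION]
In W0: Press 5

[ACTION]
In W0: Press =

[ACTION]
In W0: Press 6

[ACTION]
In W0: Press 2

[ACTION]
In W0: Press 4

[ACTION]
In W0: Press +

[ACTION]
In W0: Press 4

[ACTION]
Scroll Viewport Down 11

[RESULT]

                     ┠─────────────────────┨    
                     ┃■■■■■■■■■■           ┃    
                     ┃■■■■■■■■■■           ┃    
                     ┃■■■■■■■■■■           ┃    
                     ┃■■■■■■■■■■           ┃    
        ┏━━━━━━━━━━━━┃■■■■■■■■■■           ┃    
        ┃ Calculator ┃■■■■■■■■■■           ┃    
        ┠────────────┃■■■■■■■■■■           ┃    
        ┃            ┃■■■■■■■■■■           ┃    
        ┃┌───┬───┬───┃■■■■■■■■■■           ┃    
        ┃│ 7 │ 8 │ 9 ┃■■■■■■■■■■           ┃    
        ┃├───┼───┼───┃                     ┃    
        ┃│ 4 │ 5 │ 6 ┃                     ┃    
        ┃└───┴───┴───┃                     ┃    
        ┗━━━━━━━━━━━━┃                     ┃    
                     ┃                     ┃    
                     ┃                     ┃    
                     ┗━━━━━━━━━━━━━━━━━━━━━┛    


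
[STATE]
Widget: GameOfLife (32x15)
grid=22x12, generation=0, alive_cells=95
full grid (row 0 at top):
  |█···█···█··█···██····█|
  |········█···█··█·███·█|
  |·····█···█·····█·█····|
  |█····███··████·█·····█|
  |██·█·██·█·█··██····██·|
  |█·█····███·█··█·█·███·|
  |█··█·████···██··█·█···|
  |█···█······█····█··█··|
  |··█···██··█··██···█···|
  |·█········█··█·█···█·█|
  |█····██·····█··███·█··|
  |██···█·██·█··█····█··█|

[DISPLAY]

Gen: 0                          
█···█···█··█···██····█          
········█···█··█·███·█          
·····█···█·····█·█····          
█····███··████·█·····█          
██·█·██·█·█··██····██·          
█·█····███·█··█·█·███·          
█··█·████···██··█·█···          
█···█······█····█··█··          
··█···██··█··██···█···          
·█········█··█·█···█·█          
█····██·····█··███·█··          
██···█·██·█··█····█··█          
                                
                                


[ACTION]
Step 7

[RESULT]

Gen: 7                          
······················          
··█·········█·········          
·█·█···█···█·█········          
·······█··············          
··██··················          
·█····················          
·██···················          
······················          
··········██··········          
·········███··········          
······················          
······················          
                                
                                


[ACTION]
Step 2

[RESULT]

Gen: 9                          
······················          
······················          
··██··················          
··██··················          
··██··················          
·█·█··················          
·██···················          
······················          
······················          
·········█·█··········          
··········█···········          
······················          
                                
                                


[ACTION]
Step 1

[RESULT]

Gen: 10                         
······················          
······················          
··██··················          
·█··█·················          
·█··█·················          
·█·█··················          
·██···················          
······················          
······················          
··········█···········          
··········█···········          
······················          
                                
                                


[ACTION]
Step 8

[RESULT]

Gen: 18                         
·███··················          
█████·················          
█·█·█·················          
█·█··█················          
██████················          
██···█················          
·█····················          
·█····················          
·█····················          
······················          
······················          
······················          
                                
                                


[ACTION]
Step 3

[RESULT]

Gen: 21                         
······················          
██████················          
██████················          
····█·█···············          
····███···············          
·····██···············          
·████·················          
█·█···················          
·█····················          
······················          
······················          
······················          
                                
                                


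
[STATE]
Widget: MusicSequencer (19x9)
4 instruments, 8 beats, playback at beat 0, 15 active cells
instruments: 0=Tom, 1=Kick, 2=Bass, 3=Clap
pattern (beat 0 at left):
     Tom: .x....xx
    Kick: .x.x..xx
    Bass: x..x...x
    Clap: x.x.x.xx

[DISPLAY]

     ▼1234567      
  Tom·█····██      
 Kick·█·█··██      
 Bass█··█···█      
 Clap█·█·█·██      
                   
                   
                   
                   


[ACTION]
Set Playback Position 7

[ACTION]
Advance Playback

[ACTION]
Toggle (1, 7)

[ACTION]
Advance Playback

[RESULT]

     0▼234567      
  Tom·█····██      
 Kick·█·█··█·      
 Bass█··█···█      
 Clap█·█·█·██      
                   
                   
                   
                   


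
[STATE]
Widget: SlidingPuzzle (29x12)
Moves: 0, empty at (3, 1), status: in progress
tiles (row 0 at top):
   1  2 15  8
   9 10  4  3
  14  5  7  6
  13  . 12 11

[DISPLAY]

┌────┬────┬────┬────┐        
│  1 │  2 │ 15 │  8 │        
├────┼────┼────┼────┤        
│  9 │ 10 │  4 │  3 │        
├────┼────┼────┼────┤        
│ 14 │  5 │  7 │  6 │        
├────┼────┼────┼────┤        
│ 13 │    │ 12 │ 11 │        
└────┴────┴────┴────┘        
Moves: 0                     
                             
                             


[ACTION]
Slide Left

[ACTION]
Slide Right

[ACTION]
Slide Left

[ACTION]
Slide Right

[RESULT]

┌────┬────┬────┬────┐        
│  1 │  2 │ 15 │  8 │        
├────┼────┼────┼────┤        
│  9 │ 10 │  4 │  3 │        
├────┼────┼────┼────┤        
│ 14 │  5 │  7 │  6 │        
├────┼────┼────┼────┤        
│ 13 │    │ 12 │ 11 │        
└────┴────┴────┴────┘        
Moves: 4                     
                             
                             


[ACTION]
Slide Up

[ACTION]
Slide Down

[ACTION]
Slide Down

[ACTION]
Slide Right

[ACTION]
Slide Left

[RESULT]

┌────┬────┬────┬────┐        
│  1 │  2 │ 15 │  8 │        
├────┼────┼────┼────┤        
│  9 │    │  4 │  3 │        
├────┼────┼────┼────┤        
│ 14 │ 10 │  7 │  6 │        
├────┼────┼────┼────┤        
│ 13 │  5 │ 12 │ 11 │        
└────┴────┴────┴────┘        
Moves: 8                     
                             
                             


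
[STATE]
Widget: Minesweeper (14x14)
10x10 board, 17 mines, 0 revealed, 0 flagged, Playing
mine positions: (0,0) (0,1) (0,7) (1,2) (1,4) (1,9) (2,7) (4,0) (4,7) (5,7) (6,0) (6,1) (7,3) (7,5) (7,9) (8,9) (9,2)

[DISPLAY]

■■■■■■■■■■    
■■■■■■■■■■    
■■■■■■■■■■    
■■■■■■■■■■    
■■■■■■■■■■    
■■■■■■■■■■    
■■■■■■■■■■    
■■■■■■■■■■    
■■■■■■■■■■    
■■■■■■■■■■    
              
              
              
              


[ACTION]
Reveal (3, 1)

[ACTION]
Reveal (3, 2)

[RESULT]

■■■■■■■■■■    
■■■■■■■■■■    
■112111■■■    
■1    2■■■    
■1    2■■■    
■31   2■■■    
■■21212■■■    
■■■■■■■■■■    
■■■■■■■■■■    
■■■■■■■■■■    
              
              
              
              


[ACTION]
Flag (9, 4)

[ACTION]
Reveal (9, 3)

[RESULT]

■■■■■■■■■■    
■■■■■■■■■■    
■112111■■■    
■1    2■■■    
■1    2■■■    
■31   2■■■    
■■21212■■■    
■■■■■■■■■■    
■■■■■■■■■■    
■■■1⚑■■■■■    
              
              
              
              


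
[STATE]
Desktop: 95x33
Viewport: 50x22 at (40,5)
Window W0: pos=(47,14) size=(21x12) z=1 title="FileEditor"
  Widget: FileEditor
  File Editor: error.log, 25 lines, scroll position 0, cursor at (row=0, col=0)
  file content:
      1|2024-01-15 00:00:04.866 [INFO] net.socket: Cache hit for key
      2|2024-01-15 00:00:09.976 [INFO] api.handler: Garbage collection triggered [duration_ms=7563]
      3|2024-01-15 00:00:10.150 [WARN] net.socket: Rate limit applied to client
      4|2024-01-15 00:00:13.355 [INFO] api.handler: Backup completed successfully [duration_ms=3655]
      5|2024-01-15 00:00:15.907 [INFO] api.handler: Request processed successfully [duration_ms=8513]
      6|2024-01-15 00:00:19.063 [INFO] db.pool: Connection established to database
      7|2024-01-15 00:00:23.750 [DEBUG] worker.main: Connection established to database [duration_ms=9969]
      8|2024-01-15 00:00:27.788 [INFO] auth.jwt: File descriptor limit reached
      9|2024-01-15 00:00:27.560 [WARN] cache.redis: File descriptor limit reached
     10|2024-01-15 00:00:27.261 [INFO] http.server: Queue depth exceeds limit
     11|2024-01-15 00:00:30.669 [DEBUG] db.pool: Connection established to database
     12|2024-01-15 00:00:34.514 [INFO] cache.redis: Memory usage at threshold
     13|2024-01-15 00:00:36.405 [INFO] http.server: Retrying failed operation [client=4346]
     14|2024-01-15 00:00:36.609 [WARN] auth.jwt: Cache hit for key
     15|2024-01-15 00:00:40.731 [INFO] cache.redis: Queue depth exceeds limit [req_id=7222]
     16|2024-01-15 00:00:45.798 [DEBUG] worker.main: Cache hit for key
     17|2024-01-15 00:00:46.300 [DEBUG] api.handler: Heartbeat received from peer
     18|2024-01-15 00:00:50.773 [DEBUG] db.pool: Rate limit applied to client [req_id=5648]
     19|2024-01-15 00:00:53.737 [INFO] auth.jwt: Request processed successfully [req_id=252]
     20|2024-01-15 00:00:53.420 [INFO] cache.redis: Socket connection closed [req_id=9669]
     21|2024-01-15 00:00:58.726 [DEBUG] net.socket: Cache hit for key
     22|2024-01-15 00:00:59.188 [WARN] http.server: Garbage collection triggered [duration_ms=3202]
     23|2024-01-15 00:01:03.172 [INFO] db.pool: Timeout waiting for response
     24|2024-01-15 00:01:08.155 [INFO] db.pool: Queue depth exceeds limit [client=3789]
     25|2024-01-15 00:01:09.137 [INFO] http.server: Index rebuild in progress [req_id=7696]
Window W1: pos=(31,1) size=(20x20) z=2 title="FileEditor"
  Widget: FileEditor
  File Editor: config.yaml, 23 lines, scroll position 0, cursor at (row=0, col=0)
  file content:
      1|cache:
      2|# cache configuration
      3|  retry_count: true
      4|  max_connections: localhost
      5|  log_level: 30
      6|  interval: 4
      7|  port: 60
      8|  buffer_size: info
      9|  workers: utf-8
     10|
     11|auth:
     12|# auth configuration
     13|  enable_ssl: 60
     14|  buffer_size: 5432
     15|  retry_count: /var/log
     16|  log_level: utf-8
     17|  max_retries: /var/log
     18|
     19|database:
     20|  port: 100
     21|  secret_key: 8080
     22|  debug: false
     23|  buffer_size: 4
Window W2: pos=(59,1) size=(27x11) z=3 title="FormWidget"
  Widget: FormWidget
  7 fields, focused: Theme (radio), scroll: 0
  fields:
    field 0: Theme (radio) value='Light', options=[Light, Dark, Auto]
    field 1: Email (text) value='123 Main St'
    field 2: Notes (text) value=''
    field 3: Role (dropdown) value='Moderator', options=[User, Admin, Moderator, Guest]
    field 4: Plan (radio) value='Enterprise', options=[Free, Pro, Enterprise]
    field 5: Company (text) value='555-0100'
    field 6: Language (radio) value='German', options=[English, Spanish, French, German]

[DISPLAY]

configura█┃        ┃  Email:      [123 Main ]┃    
count: tr░┃        ┃  Notes:      [         ]┃    
nnections░┃        ┃  Role:       [Moderato▼]┃    
vel: 30  ░┃        ┃  Plan:       ( ) Free  (┃    
al: 4    ░┃        ┃  Company:    [555-0100 ]┃    
60       ░┃        ┃  Language:   ( ) English┃    
_size: in░┃        ┗━━━━━━━━━━━━━━━━━━━━━━━━━┛    
s: utf-8 ░┃                                       
         ░┃                                       
         ░┃━━━━━━━━━━━━━━━━┓                      
onfigurat░┃leEditor        ┃                      
_ssl: 60 ░┃────────────────┨                      
_size: 54░┃4-01-15 00:00:0▲┃                      
count: /v░┃4-01-15 00:00:0█┃                      
vel: utf-▼┃4-01-15 00:00:1░┃                      
━━━━━━━━━━┛4-01-15 00:00:1░┃                      
       ┃2024-01-15 00:00:1░┃                      
       ┃2024-01-15 00:00:1░┃                      
       ┃2024-01-15 00:00:2░┃                      
       ┃2024-01-15 00:00:2▼┃                      
       ┗━━━━━━━━━━━━━━━━━━━┛                      
                                                  


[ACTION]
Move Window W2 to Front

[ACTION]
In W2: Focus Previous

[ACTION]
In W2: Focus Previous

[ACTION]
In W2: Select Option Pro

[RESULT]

configura█┃        ┃  Email:      [123 Main ]┃    
count: tr░┃        ┃  Notes:      [         ]┃    
nnections░┃        ┃  Role:       [Moderato▼]┃    
vel: 30  ░┃        ┃  Plan:       ( ) Free  (┃    
al: 4    ░┃        ┃> Company:    [555-0100 ]┃    
60       ░┃        ┃  Language:   ( ) English┃    
_size: in░┃        ┗━━━━━━━━━━━━━━━━━━━━━━━━━┛    
s: utf-8 ░┃                                       
         ░┃                                       
         ░┃━━━━━━━━━━━━━━━━┓                      
onfigurat░┃leEditor        ┃                      
_ssl: 60 ░┃────────────────┨                      
_size: 54░┃4-01-15 00:00:0▲┃                      
count: /v░┃4-01-15 00:00:0█┃                      
vel: utf-▼┃4-01-15 00:00:1░┃                      
━━━━━━━━━━┛4-01-15 00:00:1░┃                      
       ┃2024-01-15 00:00:1░┃                      
       ┃2024-01-15 00:00:1░┃                      
       ┃2024-01-15 00:00:2░┃                      
       ┃2024-01-15 00:00:2▼┃                      
       ┗━━━━━━━━━━━━━━━━━━━┛                      
                                                  


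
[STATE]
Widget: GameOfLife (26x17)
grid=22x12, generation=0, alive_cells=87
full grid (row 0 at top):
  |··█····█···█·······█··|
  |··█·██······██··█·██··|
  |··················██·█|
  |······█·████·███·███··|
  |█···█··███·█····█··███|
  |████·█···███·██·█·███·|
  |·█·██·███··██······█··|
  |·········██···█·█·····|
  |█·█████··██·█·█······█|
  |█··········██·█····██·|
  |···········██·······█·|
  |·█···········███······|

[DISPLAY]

Gen: 0                    
··█····█···█·······█··    
··█·██······██··█·██··    
··················██·█    
······█·████·███·███··    
█···█··███·█····█··███    
████·█···███·██·█·███·    
·█·██·███··██······█··    
·········██···█·█·····    
█·█████··██·█·█······█    
█··········██·█····██·    
···········██·······█·    
·█···········███······    
                          
                          
                          
                          


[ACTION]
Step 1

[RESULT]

Gen: 1                    
···█········█·····██··    
···█········█····█····    
·····█···███···██·····    
···········██·████···█    
█·██████········█····█    
█····█·······█·█·██··█    
██·██████···█·█··████·    
·█··········█··█······    
·█·███···█··█·█·····█·    
·█·███·············███    
···········█···█···██·    
············███·······    
                          
                          
                          
                          


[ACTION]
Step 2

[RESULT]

Gen: 3                    
··················█···    
···········█·█···██···    
··········█···███·█···    
··██·█·····█··█·······    
··████·····█···█····██    
█··············██·█··█    
█·█··██····██·····████    
···█···██··██··██·█···    
██····█·····███····█·█    
··██·█······█·█····█·█    
····█·······█·█·····█·    
············█·█·······    
                          
                          
                          
                          


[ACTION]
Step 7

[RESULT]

Gen: 10                   
··········█··█··█··█··    
·········█···█·██··█··    
··············█·······    
···██·····████········    
·██···················    
·············█········    
·███··█·█·······██··██    
·█·······██·····██··██    
··██··················    
··········█··█········    
···········█·█········    
············█·········    
                          
                          
                          
                          


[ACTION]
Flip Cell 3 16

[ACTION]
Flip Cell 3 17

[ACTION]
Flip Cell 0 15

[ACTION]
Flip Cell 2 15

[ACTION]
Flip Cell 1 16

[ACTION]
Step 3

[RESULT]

Gen: 13                   
···············█······    
··············█·█·····    
·················█····    
···█······██··········    
····█·······█··██·····    
·█·█············█·····    
██··············██··██    
·██·····███·····██··██    
········█·············    
·········█··█·········    
··········█··█········    
············█·········    
                          
                          
                          
                          


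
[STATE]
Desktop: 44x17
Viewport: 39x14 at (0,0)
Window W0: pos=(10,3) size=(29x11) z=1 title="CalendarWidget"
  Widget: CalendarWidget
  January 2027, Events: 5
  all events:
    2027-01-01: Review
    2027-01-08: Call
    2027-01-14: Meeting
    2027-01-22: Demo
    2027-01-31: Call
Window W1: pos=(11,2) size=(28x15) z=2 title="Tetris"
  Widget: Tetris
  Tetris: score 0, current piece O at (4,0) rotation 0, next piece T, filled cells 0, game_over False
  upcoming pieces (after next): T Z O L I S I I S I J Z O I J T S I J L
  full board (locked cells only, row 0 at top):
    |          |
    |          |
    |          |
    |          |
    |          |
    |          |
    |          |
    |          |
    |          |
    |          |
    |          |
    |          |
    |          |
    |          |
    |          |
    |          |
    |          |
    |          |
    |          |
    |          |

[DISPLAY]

                                       
                                       
           ┏━━━━━━━━━━━━━━━━━━━━━━━━━━┓
          ┏┃ Tetris                   ┃
          ┃┠──────────────────────────┨
          ┠┃          │Next:          ┃
          ┃┃          │ ▒             ┃
          ┃┃          │▒▒▒            ┃
          ┃┃          │               ┃
          ┃┃          │               ┃
          ┃┃          │               ┃
          ┃┃          │Score:         ┃
          ┃┃          │0              ┃
          ┗┃          │               ┃


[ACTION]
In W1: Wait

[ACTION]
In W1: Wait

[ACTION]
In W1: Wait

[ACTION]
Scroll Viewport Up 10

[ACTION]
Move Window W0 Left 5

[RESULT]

                                       
                                       
           ┏━━━━━━━━━━━━━━━━━━━━━━━━━━┓
     ┏━━━━━┃ Tetris                   ┃
     ┃ Cale┠──────────────────────────┨
     ┠─────┃          │Next:          ┃
     ┃     ┃          │ ▒             ┃
     ┃Mo Tu┃          │▒▒▒            ┃
     ┃     ┃          │               ┃
     ┃ 4  5┃          │               ┃
     ┃11 12┃          │               ┃
     ┃18 19┃          │Score:         ┃
     ┃25 26┃          │0              ┃
     ┗━━━━━┃          │               ┃


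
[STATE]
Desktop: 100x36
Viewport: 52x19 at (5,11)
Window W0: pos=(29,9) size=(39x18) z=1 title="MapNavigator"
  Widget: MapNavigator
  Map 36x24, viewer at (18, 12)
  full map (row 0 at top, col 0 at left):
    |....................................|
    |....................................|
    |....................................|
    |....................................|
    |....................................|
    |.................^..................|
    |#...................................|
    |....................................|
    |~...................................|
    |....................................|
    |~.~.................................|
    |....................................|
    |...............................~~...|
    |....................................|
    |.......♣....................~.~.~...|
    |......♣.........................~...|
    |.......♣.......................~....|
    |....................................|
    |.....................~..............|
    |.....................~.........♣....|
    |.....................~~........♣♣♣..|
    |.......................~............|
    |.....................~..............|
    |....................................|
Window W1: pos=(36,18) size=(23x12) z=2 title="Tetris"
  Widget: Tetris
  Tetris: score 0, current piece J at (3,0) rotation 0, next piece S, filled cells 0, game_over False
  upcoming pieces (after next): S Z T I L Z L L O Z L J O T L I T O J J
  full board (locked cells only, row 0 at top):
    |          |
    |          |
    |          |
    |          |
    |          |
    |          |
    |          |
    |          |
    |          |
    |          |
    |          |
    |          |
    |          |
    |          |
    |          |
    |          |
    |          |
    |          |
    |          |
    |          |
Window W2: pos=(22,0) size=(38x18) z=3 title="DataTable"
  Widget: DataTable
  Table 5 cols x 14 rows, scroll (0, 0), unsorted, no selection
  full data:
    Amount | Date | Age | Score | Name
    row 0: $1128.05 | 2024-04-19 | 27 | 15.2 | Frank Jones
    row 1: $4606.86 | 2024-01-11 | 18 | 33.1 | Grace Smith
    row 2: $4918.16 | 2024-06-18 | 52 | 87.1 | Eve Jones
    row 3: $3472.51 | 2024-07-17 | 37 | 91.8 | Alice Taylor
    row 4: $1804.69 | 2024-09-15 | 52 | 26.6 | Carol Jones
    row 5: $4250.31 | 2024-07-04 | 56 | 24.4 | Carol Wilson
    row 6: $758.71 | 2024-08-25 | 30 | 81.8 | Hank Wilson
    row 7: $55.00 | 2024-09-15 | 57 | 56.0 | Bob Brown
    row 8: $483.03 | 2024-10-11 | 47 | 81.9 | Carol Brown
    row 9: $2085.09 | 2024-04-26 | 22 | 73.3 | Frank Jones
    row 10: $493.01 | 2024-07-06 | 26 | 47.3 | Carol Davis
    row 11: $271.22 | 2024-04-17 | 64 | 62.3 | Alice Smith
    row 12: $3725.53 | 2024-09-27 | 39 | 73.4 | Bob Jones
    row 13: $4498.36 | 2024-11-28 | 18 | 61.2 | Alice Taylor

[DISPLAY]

                 ┃$758.71 │2024-08-25│30 │81.8 │Hank
                 ┃$55.00  │2024-09-15│57 │56.0 │Bob 
                 ┃$483.03 │2024-10-11│47 │81.9 │Caro
                 ┃$2085.09│2024-04-26│22 │73.3 │Fran
                 ┃$493.01 │2024-07-06│26 │47.3 │Caro
                 ┃$271.22 │2024-04-17│64 │62.3 │Alic
                 ┗━━━━━━━━━━━━━━━━━━━━━━━━━━━━━━━━━━
                        ┃......┏━━━━━━━━━━━━━━━━━━━━
                        ┃......┃ Tetris             
                        ┃......┠────────────────────
                        ┃......┃          │Next:    
                        ┃......┃          │ ░░      
                        ┃......┃          │░░       
                        ┃......┃          │         
                        ┃......┃          │         
                        ┗━━━━━━┃          │         
                               ┃          │Score:   
                               ┃          │0        
                               ┗━━━━━━━━━━━━━━━━━━━━


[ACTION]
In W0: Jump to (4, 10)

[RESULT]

                 ┃$758.71 │2024-08-25│30 │81.8 │Hank
                 ┃$55.00  │2024-09-15│57 │56.0 │Bob 
                 ┃$483.03 │2024-10-11│47 │81.9 │Caro
                 ┃$2085.09│2024-04-26│22 │73.3 │Fran
                 ┃$493.01 │2024-07-06│26 │47.3 │Caro
                 ┃$271.22 │2024-04-17│64 │62.3 │Alic
                 ┗━━━━━━━━━━━━━━━━━━━━━━━━━━━━━━━━━━
                        ┃      ┏━━━━━━━━━━━━━━━━━━━━
                        ┃      ┃ Tetris             
                        ┃      ┠────────────────────
                        ┃      ┃          │Next:    
                        ┃      ┃          │ ░░      
                        ┃      ┃          │░░       
                        ┃      ┃          │         
                        ┃      ┃          │         
                        ┗━━━━━━┃          │         
                               ┃          │Score:   
                               ┃          │0        
                               ┗━━━━━━━━━━━━━━━━━━━━


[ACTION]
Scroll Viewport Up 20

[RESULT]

                 ┏━━━━━━━━━━━━━━━━━━━━━━━━━━━━━━━━━━
                 ┃ DataTable                        
                 ┠──────────────────────────────────
                 ┃Amount  │Date      │Age│Score│Name
                 ┃────────┼──────────┼───┼─────┼────
                 ┃$1128.05│2024-04-19│27 │15.2 │Fran
                 ┃$4606.86│2024-01-11│18 │33.1 │Grac
                 ┃$4918.16│2024-06-18│52 │87.1 │Eve 
                 ┃$3472.51│2024-07-17│37 │91.8 │Alic
                 ┃$1804.69│2024-09-15│52 │26.6 │Caro
                 ┃$4250.31│2024-07-04│56 │24.4 │Caro
                 ┃$758.71 │2024-08-25│30 │81.8 │Hank
                 ┃$55.00  │2024-09-15│57 │56.0 │Bob 
                 ┃$483.03 │2024-10-11│47 │81.9 │Caro
                 ┃$2085.09│2024-04-26│22 │73.3 │Fran
                 ┃$493.01 │2024-07-06│26 │47.3 │Caro
                 ┃$271.22 │2024-04-17│64 │62.3 │Alic
                 ┗━━━━━━━━━━━━━━━━━━━━━━━━━━━━━━━━━━
                        ┃      ┏━━━━━━━━━━━━━━━━━━━━


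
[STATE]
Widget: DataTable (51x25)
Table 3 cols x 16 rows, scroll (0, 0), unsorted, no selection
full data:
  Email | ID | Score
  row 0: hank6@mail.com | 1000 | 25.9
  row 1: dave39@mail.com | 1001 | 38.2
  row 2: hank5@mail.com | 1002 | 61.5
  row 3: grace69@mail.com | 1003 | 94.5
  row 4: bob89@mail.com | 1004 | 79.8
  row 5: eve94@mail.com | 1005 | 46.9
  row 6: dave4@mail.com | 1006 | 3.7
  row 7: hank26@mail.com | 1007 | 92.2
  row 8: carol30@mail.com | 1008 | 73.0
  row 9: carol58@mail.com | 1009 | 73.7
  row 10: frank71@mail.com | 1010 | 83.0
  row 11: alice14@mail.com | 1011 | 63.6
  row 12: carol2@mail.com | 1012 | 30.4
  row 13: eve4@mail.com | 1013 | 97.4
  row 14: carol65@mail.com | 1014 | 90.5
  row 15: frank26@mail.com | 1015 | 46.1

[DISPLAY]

Email           │ID  │Score                        
────────────────┼────┼─────                        
hank6@mail.com  │1000│25.9                         
dave39@mail.com │1001│38.2                         
hank5@mail.com  │1002│61.5                         
grace69@mail.com│1003│94.5                         
bob89@mail.com  │1004│79.8                         
eve94@mail.com  │1005│46.9                         
dave4@mail.com  │1006│3.7                          
hank26@mail.com │1007│92.2                         
carol30@mail.com│1008│73.0                         
carol58@mail.com│1009│73.7                         
frank71@mail.com│1010│83.0                         
alice14@mail.com│1011│63.6                         
carol2@mail.com │1012│30.4                         
eve4@mail.com   │1013│97.4                         
carol65@mail.com│1014│90.5                         
frank26@mail.com│1015│46.1                         
                                                   
                                                   
                                                   
                                                   
                                                   
                                                   
                                                   


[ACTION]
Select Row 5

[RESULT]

Email           │ID  │Score                        
────────────────┼────┼─────                        
hank6@mail.com  │1000│25.9                         
dave39@mail.com │1001│38.2                         
hank5@mail.com  │1002│61.5                         
grace69@mail.com│1003│94.5                         
bob89@mail.com  │1004│79.8                         
>ve94@mail.com  │1005│46.9                         
dave4@mail.com  │1006│3.7                          
hank26@mail.com │1007│92.2                         
carol30@mail.com│1008│73.0                         
carol58@mail.com│1009│73.7                         
frank71@mail.com│1010│83.0                         
alice14@mail.com│1011│63.6                         
carol2@mail.com │1012│30.4                         
eve4@mail.com   │1013│97.4                         
carol65@mail.com│1014│90.5                         
frank26@mail.com│1015│46.1                         
                                                   
                                                   
                                                   
                                                   
                                                   
                                                   
                                                   


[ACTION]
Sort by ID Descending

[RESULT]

Email           │ID ▼│Score                        
────────────────┼────┼─────                        
frank26@mail.com│1015│46.1                         
carol65@mail.com│1014│90.5                         
eve4@mail.com   │1013│97.4                         
carol2@mail.com │1012│30.4                         
alice14@mail.com│1011│63.6                         
>rank71@mail.com│1010│83.0                         
carol58@mail.com│1009│73.7                         
carol30@mail.com│1008│73.0                         
hank26@mail.com │1007│92.2                         
dave4@mail.com  │1006│3.7                          
eve94@mail.com  │1005│46.9                         
bob89@mail.com  │1004│79.8                         
grace69@mail.com│1003│94.5                         
hank5@mail.com  │1002│61.5                         
dave39@mail.com │1001│38.2                         
hank6@mail.com  │1000│25.9                         
                                                   
                                                   
                                                   
                                                   
                                                   
                                                   
                                                   


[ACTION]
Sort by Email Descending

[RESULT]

Email          ▼│ID  │Score                        
────────────────┼────┼─────                        
hank6@mail.com  │1000│25.9                         
hank5@mail.com  │1002│61.5                         
hank26@mail.com │1007│92.2                         
grace69@mail.com│1003│94.5                         
frank71@mail.com│1010│83.0                         
>rank26@mail.com│1015│46.1                         
eve94@mail.com  │1005│46.9                         
eve4@mail.com   │1013│97.4                         
dave4@mail.com  │1006│3.7                          
dave39@mail.com │1001│38.2                         
carol65@mail.com│1014│90.5                         
carol58@mail.com│1009│73.7                         
carol30@mail.com│1008│73.0                         
carol2@mail.com │1012│30.4                         
bob89@mail.com  │1004│79.8                         
alice14@mail.com│1011│63.6                         
                                                   
                                                   
                                                   
                                                   
                                                   
                                                   
                                                   


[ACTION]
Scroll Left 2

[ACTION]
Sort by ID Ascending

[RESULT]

Email           │ID ▲│Score                        
────────────────┼────┼─────                        
hank6@mail.com  │1000│25.9                         
dave39@mail.com │1001│38.2                         
hank5@mail.com  │1002│61.5                         
grace69@mail.com│1003│94.5                         
bob89@mail.com  │1004│79.8                         
>ve94@mail.com  │1005│46.9                         
dave4@mail.com  │1006│3.7                          
hank26@mail.com │1007│92.2                         
carol30@mail.com│1008│73.0                         
carol58@mail.com│1009│73.7                         
frank71@mail.com│1010│83.0                         
alice14@mail.com│1011│63.6                         
carol2@mail.com │1012│30.4                         
eve4@mail.com   │1013│97.4                         
carol65@mail.com│1014│90.5                         
frank26@mail.com│1015│46.1                         
                                                   
                                                   
                                                   
                                                   
                                                   
                                                   
                                                   
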